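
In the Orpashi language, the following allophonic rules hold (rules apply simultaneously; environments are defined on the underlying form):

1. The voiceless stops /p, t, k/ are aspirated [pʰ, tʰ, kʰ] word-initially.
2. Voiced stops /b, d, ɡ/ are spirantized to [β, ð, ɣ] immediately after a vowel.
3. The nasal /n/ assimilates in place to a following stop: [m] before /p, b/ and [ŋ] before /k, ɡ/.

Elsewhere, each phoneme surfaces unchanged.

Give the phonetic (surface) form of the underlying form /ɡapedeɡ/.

/ɡ/ (word-initial): rule 2 targets it, but not immediately after a vowel → unchanged [ɡ].
/p/ (between /a/ and /e/): rule 1 targets it, but not word-initially → unchanged [p].
/d/ (between /e/ and /e/) occurs immediately after a vowel → [ð] by rule 2.
/ɡ/ (word-final) occurs immediately after a vowel → [ɣ] by rule 2.

[ɡapeðeɣ]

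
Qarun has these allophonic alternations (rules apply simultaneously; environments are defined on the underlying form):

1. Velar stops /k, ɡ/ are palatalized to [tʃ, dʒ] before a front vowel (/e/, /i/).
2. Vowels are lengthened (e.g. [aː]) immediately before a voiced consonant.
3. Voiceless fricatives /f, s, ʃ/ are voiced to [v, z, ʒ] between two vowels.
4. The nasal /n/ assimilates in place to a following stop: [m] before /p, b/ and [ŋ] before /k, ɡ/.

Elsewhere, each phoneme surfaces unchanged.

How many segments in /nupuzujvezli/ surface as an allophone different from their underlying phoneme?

3

Segments that undergo a rule: /u/ → [uː] (rule 2); /u/ → [uː] (rule 2); /e/ → [eː] (rule 2).
All other segments surface unchanged.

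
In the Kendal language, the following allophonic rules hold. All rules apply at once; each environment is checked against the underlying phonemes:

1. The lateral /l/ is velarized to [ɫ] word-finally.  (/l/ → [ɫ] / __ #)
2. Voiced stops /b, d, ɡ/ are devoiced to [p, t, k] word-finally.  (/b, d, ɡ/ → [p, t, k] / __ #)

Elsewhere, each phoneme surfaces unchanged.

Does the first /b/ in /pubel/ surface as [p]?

No

/b/ (between /u/ and /e/): rule 2 targets it, but not word-finally → unchanged [b].
The actual realization is [b], not [p].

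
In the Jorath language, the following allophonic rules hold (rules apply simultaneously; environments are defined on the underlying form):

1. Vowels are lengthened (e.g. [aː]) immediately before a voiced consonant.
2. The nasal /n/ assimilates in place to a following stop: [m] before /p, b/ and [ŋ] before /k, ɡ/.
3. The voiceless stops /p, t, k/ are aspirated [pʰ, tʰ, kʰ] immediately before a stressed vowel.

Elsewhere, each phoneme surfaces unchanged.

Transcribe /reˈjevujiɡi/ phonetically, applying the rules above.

/r/ stays [r].
/e/ — between /r/ and /j/, before a voiced consonant — surfaces as [eː] (rule 1).
/j/ — not in any rule's target class → [j].
Rule 1 applies to /e/ (between /j/ and /v/: before a voiced consonant) → [eː].
/v/ (between /e/ and /u/): no rule targets it → [v].
/u/ — between /v/ and /j/, before a voiced consonant — surfaces as [uː] (rule 1).
/j/ stays [j].
Rule 1 applies to /i/ (between /j/ and /ɡ/: before a voiced consonant) → [iː].
/ɡ/ stays [ɡ].
/i/ (word-final) fails the environment for rule 1, so it stays [i].

[reːˈjeːvuːjiːɡi]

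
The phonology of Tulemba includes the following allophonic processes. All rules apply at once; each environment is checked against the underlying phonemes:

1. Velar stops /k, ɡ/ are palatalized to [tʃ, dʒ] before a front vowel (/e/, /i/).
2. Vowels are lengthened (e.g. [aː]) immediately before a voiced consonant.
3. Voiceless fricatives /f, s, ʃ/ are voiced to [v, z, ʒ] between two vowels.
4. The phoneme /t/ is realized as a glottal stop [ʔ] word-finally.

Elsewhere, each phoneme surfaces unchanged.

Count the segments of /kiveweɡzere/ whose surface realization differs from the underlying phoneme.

5

Segments that undergo a rule: /k/ → [tʃ] (rule 1); /i/ → [iː] (rule 2); /e/ → [eː] (rule 2); /e/ → [eː] (rule 2); /e/ → [eː] (rule 2).
All other segments surface unchanged.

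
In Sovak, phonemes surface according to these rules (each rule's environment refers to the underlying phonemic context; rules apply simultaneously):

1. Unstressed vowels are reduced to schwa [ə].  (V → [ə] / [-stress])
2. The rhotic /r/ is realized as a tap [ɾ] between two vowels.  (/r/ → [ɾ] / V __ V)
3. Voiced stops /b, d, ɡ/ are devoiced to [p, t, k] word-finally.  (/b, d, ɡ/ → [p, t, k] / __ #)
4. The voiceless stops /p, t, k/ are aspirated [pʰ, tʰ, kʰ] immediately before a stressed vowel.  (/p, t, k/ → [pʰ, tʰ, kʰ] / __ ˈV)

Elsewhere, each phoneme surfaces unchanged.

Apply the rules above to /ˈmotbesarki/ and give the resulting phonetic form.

[ˈmotbəsərkə]

/m/ — not in any rule's target class → [m].
/o/ (between /m/ and /t/) fails the environment for rule 1, so it stays [o].
/t/ (between /o/ and /b/) is in the target of rule 4 but the environment (immediately before a stressed vowel) is not met → [t].
/b/ (between /t/ and /e/) is in the target of rule 3 but the environment (word-finally) is not met → [b].
/e/ meets the environment for rule 1 (in an unstressed syllable) → [ə].
/s/ (between /e/ and /a/) is unaffected → [s].
/a/ (between /s/ and /r/) occurs in an unstressed syllable → [ə] by rule 1.
/r/ (between /a/ and /k/) fails the environment for rule 2, so it stays [r].
/k/ (between /r/ and /i/) is in the target of rule 4 but the environment (immediately before a stressed vowel) is not met → [k].
/i/ meets the environment for rule 1 (in an unstressed syllable) → [ə].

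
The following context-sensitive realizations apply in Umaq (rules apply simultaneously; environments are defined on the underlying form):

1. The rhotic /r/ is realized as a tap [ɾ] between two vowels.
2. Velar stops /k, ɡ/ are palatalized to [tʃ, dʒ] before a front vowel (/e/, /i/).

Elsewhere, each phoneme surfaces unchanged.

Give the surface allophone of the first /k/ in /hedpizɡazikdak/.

[k]

/k/ (between /i/ and /d/): rule 2 targets it, but not before a front vowel → unchanged [k].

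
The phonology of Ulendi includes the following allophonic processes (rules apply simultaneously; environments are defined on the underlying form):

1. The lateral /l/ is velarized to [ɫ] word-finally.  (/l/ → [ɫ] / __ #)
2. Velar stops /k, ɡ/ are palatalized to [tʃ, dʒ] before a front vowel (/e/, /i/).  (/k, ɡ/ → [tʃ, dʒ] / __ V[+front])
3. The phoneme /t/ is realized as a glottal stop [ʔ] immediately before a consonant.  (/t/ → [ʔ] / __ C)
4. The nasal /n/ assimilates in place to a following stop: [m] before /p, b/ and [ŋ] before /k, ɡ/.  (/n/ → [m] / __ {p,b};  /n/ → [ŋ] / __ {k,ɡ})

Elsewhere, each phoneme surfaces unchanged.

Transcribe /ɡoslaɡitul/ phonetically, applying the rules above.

[ɡosladʒituɫ]

/ɡ/ (word-initial) fails the environment for rule 2, so it stays [ɡ].
/o/ — not in any rule's target class → [o].
/s/ (between /o/ and /l/) is unaffected → [s].
/l/ — between /s/ and /a/; rule 1 does not apply here → [l].
/a/ (between /l/ and /ɡ/): no rule targets it → [a].
/ɡ/ — between /a/ and /i/, before a front vowel — surfaces as [dʒ] (rule 2).
/i/ — not in any rule's target class → [i].
/t/ (between /i/ and /u/) fails the environment for rule 3, so it stays [t].
/u/ — not in any rule's target class → [u].
/l/ — word-final, word-finally — surfaces as [ɫ] (rule 1).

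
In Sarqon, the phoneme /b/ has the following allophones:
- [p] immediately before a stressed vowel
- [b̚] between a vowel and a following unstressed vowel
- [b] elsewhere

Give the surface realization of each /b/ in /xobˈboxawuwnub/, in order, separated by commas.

[b], [p], [b]

Occurrence 1 (position 3): no conditioning environment matches → elsewhere allophone [b].
Occurrence 2 (position 4): immediately before a stressed vowel → [p].
Occurrence 3 (position 13): no conditioning environment matches → elsewhere allophone [b].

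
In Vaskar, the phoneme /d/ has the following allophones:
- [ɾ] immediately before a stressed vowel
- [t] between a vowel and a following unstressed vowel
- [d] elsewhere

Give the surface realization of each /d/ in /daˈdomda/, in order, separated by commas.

Occurrence 1 (position 1): no conditioning environment matches → elsewhere allophone [d].
Occurrence 2 (position 3): immediately before a stressed vowel → [ɾ].
Occurrence 3 (position 6): no conditioning environment matches → elsewhere allophone [d].

[d], [ɾ], [d]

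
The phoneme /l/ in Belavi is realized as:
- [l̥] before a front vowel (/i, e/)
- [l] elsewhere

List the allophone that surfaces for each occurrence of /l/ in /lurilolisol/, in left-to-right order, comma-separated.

[l], [l], [l̥], [l]

Occurrence 1 (position 1): no conditioning environment matches → elsewhere allophone [l].
Occurrence 2 (position 5): no conditioning environment matches → elsewhere allophone [l].
Occurrence 3 (position 7): before a front vowel (/i, e/) → [l̥].
Occurrence 4 (position 11): no conditioning environment matches → elsewhere allophone [l].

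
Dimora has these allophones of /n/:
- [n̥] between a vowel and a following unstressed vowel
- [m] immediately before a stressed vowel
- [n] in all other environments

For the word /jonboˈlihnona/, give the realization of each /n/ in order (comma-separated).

Occurrence 1 (position 3): no conditioning environment matches → elsewhere allophone [n].
Occurrence 2 (position 9): no conditioning environment matches → elsewhere allophone [n].
Occurrence 3 (position 11): between a vowel and a following unstressed vowel → [n̥].

[n], [n], [n̥]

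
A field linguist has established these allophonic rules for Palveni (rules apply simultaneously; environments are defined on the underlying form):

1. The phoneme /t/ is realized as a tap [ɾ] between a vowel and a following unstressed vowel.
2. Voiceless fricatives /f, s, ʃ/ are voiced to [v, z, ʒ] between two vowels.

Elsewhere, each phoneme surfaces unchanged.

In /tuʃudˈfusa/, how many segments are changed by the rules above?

2

Segments that undergo a rule: /ʃ/ → [ʒ] (rule 2); /s/ → [z] (rule 2).
All other segments surface unchanged.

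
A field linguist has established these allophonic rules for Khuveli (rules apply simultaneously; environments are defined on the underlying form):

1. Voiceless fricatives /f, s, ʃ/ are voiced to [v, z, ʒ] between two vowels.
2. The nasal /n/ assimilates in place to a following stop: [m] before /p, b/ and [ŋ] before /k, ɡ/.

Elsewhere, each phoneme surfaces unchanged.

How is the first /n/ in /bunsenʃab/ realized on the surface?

[n]

/n/ (between /u/ and /s/): rule 2 targets it, but not before a labial or velar stop → unchanged [n].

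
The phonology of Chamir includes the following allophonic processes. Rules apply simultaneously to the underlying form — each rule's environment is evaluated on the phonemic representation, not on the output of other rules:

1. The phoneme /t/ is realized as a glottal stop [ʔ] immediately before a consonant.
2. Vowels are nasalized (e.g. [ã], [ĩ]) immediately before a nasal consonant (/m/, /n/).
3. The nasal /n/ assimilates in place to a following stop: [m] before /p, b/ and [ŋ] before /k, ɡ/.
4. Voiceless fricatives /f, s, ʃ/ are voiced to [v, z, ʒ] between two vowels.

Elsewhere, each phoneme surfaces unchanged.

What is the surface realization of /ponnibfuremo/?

[põnnibfurẽmo]

/o/ (between /p/ and /n/) occurs before a nasal consonant → [õ] by rule 2.
/n/ (between /o/ and /n/) is in the target of rule 3 but the environment (before a labial or velar stop) is not met → [n].
/n/ — between /n/ and /i/; rule 3 does not apply here → [n].
/i/ (between /n/ and /b/): rule 2 targets it, but not before a nasal consonant → unchanged [i].
/f/ (between /b/ and /u/): rule 4 targets it, but not between two vowels → unchanged [f].
/u/ (between /f/ and /r/) fails the environment for rule 2, so it stays [u].
/e/ (between /r/ and /m/) occurs before a nasal consonant → [ẽ] by rule 2.
/o/ (word-final) fails the environment for rule 2, so it stays [o].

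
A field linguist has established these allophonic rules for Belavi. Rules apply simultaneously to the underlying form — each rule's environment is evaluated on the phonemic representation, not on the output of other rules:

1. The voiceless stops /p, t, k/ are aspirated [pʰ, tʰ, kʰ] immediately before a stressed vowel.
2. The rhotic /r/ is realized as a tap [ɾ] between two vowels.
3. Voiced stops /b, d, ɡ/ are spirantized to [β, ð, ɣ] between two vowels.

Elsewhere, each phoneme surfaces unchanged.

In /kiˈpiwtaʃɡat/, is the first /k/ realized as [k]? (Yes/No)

Yes

/k/ (word-initial): rule 1 targets it, but not immediately before a stressed vowel → unchanged [k].
The actual realization is [k], which matches [k].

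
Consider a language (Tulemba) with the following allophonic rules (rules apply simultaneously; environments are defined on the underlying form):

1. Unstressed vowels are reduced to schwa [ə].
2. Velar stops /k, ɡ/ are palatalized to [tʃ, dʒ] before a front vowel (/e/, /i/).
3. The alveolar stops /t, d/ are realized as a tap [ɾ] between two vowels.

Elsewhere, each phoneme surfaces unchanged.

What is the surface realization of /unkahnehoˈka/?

/u/ — word-initial, in an unstressed syllable — surfaces as [ə] (rule 1).
/n/ stays [n].
/k/ (between /n/ and /a/) fails the environment for rule 2, so it stays [k].
/a/ — between /k/ and /h/, in an unstressed syllable — surfaces as [ə] (rule 1).
/h/ stays [h].
/n/ — not in any rule's target class → [n].
Rule 1 applies to /e/ (between /n/ and /h/: in an unstressed syllable) → [ə].
/h/ — not in any rule's target class → [h].
/o/ meets the environment for rule 1 (in an unstressed syllable) → [ə].
/k/ (between /o/ and /a/) fails the environment for rule 2, so it stays [k].
/a/ (word-final) is in the target of rule 1 but the environment (in an unstressed syllable) is not met → [a].

[ənkəhnəhəˈka]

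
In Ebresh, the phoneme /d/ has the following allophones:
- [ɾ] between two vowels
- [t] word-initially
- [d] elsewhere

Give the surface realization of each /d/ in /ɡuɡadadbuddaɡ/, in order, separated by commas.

Occurrence 1 (position 5): between two vowels → [ɾ].
Occurrence 2 (position 7): no conditioning environment matches → elsewhere allophone [d].
Occurrence 3 (position 10): no conditioning environment matches → elsewhere allophone [d].
Occurrence 4 (position 11): no conditioning environment matches → elsewhere allophone [d].

[ɾ], [d], [d], [d]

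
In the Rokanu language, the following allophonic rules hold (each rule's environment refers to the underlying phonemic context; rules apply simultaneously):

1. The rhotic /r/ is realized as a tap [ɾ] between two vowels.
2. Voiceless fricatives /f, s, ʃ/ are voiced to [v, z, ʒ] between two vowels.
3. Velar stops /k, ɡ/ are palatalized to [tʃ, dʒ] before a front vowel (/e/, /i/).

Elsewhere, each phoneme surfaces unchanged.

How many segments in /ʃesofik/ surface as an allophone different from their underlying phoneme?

2

Segments that undergo a rule: /s/ → [z] (rule 2); /f/ → [v] (rule 2).
All other segments surface unchanged.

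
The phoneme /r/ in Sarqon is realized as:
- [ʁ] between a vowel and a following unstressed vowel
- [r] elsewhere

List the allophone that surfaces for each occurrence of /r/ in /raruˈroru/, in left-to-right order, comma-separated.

Occurrence 1 (position 1): no conditioning environment matches → elsewhere allophone [r].
Occurrence 2 (position 3): between a vowel and a following unstressed vowel → [ʁ].
Occurrence 3 (position 5): no conditioning environment matches → elsewhere allophone [r].
Occurrence 4 (position 7): between a vowel and a following unstressed vowel → [ʁ].

[r], [ʁ], [r], [ʁ]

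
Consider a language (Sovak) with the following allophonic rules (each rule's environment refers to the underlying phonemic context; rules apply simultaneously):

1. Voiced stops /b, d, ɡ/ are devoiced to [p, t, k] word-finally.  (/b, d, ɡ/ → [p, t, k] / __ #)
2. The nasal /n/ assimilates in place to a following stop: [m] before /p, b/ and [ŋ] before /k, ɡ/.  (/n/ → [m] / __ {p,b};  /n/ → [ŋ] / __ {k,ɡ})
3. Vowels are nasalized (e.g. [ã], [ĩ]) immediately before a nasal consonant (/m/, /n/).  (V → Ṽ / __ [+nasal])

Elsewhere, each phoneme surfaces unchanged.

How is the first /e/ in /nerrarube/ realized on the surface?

/e/ (between /n/ and /r/): rule 3 targets it, but not before a nasal consonant → unchanged [e].

[e]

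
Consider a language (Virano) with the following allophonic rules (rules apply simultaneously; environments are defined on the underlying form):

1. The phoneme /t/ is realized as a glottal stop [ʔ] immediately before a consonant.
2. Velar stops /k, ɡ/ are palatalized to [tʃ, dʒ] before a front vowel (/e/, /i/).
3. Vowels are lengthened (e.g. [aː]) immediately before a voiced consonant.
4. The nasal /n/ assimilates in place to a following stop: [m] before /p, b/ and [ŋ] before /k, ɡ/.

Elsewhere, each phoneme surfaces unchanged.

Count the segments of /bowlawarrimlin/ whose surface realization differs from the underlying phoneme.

Segments that undergo a rule: /o/ → [oː] (rule 3); /a/ → [aː] (rule 3); /a/ → [aː] (rule 3); /i/ → [iː] (rule 3); /i/ → [iː] (rule 3).
All other segments surface unchanged.

5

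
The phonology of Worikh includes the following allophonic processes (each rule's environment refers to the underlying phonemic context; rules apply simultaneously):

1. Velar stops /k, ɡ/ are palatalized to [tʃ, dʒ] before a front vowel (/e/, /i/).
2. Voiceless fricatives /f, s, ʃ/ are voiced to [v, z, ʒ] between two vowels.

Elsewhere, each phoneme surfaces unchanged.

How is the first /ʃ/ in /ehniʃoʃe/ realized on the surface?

[ʒ]

/ʃ/ (between /i/ and /o/): between two vowels, so rule 2 applies → [ʒ].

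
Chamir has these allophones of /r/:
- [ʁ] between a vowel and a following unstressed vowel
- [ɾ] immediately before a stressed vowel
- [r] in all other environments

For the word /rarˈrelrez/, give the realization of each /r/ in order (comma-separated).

[r], [r], [ɾ], [r]

Occurrence 1 (position 1): no conditioning environment matches → elsewhere allophone [r].
Occurrence 2 (position 3): no conditioning environment matches → elsewhere allophone [r].
Occurrence 3 (position 4): immediately before a stressed vowel → [ɾ].
Occurrence 4 (position 7): no conditioning environment matches → elsewhere allophone [r].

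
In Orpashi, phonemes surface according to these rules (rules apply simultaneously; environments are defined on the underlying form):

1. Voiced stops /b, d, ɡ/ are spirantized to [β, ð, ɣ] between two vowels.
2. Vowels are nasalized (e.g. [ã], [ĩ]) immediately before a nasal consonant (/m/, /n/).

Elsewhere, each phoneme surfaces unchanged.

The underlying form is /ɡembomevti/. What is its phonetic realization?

/ɡ/ (word-initial) is in the target of rule 1 but the environment (between two vowels) is not met → [ɡ].
/e/ meets the environment for rule 2 (before a nasal consonant) → [ẽ].
/m/ (between /e/ and /b/) is unaffected → [m].
/b/ (between /m/ and /o/): rule 1 targets it, but not between two vowels → unchanged [b].
/o/ — between /b/ and /m/, before a nasal consonant — surfaces as [õ] (rule 2).
/m/ (between /o/ and /e/) is unaffected → [m].
/e/ (between /m/ and /v/) fails the environment for rule 2, so it stays [e].
/v/ (between /e/ and /t/): no rule targets it → [v].
/t/ — not in any rule's target class → [t].
/i/ — word-final; rule 2 does not apply here → [i].

[ɡẽmbõmevti]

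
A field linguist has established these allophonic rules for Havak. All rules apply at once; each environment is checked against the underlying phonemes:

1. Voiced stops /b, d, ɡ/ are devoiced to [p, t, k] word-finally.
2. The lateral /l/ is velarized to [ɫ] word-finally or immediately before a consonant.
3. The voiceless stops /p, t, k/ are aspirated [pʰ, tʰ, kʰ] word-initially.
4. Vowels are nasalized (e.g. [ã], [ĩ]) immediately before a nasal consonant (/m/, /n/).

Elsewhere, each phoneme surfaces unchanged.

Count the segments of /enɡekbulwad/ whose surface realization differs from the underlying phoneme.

3

Segments that undergo a rule: /e/ → [ẽ] (rule 4); /l/ → [ɫ] (rule 2); /d/ → [t] (rule 1).
All other segments surface unchanged.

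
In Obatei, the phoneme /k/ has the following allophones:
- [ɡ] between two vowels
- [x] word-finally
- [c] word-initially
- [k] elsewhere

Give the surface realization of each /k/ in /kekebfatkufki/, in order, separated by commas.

[c], [ɡ], [k], [k]

Occurrence 1 (position 1): word-initially → [c].
Occurrence 2 (position 3): between two vowels → [ɡ].
Occurrence 3 (position 9): no conditioning environment matches → elsewhere allophone [k].
Occurrence 4 (position 12): no conditioning environment matches → elsewhere allophone [k].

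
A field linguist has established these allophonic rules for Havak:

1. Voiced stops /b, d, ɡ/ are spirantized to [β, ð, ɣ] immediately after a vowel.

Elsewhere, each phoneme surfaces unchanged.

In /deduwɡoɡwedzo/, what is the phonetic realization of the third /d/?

[ð]

/d/ (between /e/ and /z/) occurs immediately after a vowel → [ð] by rule 1.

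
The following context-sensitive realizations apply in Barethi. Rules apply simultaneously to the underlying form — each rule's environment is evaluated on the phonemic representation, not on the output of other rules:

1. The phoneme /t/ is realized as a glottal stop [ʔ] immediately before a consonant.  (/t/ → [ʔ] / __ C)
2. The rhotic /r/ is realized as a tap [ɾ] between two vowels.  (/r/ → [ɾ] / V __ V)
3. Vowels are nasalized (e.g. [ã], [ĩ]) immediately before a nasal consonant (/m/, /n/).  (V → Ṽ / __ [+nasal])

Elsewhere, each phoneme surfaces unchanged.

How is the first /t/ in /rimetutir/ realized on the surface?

/t/ (between /e/ and /u/) is in the target of rule 1 but the environment (immediately before a consonant) is not met → [t].

[t]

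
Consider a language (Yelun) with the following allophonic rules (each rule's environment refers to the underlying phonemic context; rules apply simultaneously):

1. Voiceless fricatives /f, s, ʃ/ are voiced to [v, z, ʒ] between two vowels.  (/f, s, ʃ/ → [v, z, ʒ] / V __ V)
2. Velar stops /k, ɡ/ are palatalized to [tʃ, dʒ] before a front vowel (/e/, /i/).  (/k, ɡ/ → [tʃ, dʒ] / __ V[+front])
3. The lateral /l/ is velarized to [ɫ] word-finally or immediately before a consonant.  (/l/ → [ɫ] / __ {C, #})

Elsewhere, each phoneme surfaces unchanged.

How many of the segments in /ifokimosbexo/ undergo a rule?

Segments that undergo a rule: /f/ → [v] (rule 1); /k/ → [tʃ] (rule 2).
All other segments surface unchanged.

2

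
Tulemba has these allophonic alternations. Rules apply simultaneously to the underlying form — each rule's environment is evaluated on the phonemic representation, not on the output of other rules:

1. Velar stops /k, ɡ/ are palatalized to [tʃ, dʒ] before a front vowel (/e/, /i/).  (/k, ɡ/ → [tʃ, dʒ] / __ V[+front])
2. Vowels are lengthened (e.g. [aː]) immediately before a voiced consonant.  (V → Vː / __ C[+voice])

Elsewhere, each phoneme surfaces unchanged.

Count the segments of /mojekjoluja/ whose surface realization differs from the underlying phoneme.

3

Segments that undergo a rule: /o/ → [oː] (rule 2); /o/ → [oː] (rule 2); /u/ → [uː] (rule 2).
All other segments surface unchanged.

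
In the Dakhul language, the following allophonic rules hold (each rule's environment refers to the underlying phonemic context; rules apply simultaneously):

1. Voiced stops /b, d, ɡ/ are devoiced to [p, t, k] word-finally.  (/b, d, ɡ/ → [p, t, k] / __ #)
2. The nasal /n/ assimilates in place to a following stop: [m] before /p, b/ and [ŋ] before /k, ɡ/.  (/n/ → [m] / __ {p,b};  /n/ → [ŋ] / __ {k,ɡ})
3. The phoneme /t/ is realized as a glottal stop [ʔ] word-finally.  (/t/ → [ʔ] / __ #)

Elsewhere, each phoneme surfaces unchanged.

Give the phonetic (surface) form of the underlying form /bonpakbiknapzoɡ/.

[bompakbiknapzok]

/b/ (word-initial) is in the target of rule 1 but the environment (word-finally) is not met → [b].
/o/ stays [o].
/n/ meets the environment for rule 2 (before a labial or velar stop) → [m].
/p/ (between /n/ and /a/) is unaffected → [p].
/a/ (between /p/ and /k/) is unaffected → [a].
/k/ — not in any rule's target class → [k].
/b/ (between /k/ and /i/): rule 1 targets it, but not word-finally → unchanged [b].
/i/ (between /b/ and /k/) is unaffected → [i].
/k/ (between /i/ and /n/) is unaffected → [k].
/n/ (between /k/ and /a/): rule 2 targets it, but not before a labial or velar stop → unchanged [n].
/a/ (between /n/ and /p/) is unaffected → [a].
/p/ (between /a/ and /z/) is unaffected → [p].
/z/ (between /p/ and /o/): no rule targets it → [z].
/o/ — not in any rule's target class → [o].
/ɡ/ (word-final) occurs word-finally → [k] by rule 1.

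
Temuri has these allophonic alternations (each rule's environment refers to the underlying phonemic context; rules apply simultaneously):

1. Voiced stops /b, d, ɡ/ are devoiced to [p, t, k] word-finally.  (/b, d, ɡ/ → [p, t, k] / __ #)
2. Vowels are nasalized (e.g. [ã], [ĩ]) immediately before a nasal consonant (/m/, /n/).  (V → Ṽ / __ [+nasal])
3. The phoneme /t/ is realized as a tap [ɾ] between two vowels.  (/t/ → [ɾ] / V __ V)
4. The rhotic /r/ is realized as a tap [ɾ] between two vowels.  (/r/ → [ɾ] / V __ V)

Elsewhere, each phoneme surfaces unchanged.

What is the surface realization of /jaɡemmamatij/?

/a/ (between /j/ and /ɡ/) fails the environment for rule 2, so it stays [a].
/ɡ/ (between /a/ and /e/): rule 1 targets it, but not word-finally → unchanged [ɡ].
/e/ (between /ɡ/ and /m/) occurs before a nasal consonant → [ẽ] by rule 2.
/a/ (between /m/ and /m/): before a nasal consonant, so rule 2 applies → [ã].
/a/ (between /m/ and /t/) fails the environment for rule 2, so it stays [a].
/t/ — between /a/ and /i/, between two vowels — surfaces as [ɾ] (rule 3).
/i/ (between /t/ and /j/): rule 2 targets it, but not before a nasal consonant → unchanged [i].

[jaɡẽmmãmaɾij]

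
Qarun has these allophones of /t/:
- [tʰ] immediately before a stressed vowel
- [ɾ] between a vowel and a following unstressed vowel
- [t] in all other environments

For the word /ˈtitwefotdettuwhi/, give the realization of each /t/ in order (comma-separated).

[tʰ], [t], [t], [t], [t]

Occurrence 1 (position 1): immediately before a stressed vowel → [tʰ].
Occurrence 2 (position 3): no conditioning environment matches → elsewhere allophone [t].
Occurrence 3 (position 8): no conditioning environment matches → elsewhere allophone [t].
Occurrence 4 (position 11): no conditioning environment matches → elsewhere allophone [t].
Occurrence 5 (position 12): no conditioning environment matches → elsewhere allophone [t].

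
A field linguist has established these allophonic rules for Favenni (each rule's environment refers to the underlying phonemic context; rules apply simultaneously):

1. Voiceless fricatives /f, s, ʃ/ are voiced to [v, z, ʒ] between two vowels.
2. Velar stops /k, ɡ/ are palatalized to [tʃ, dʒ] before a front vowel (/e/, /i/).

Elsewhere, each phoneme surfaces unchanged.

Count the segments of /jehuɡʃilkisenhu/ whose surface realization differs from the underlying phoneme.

Segments that undergo a rule: /k/ → [tʃ] (rule 2); /s/ → [z] (rule 1).
All other segments surface unchanged.

2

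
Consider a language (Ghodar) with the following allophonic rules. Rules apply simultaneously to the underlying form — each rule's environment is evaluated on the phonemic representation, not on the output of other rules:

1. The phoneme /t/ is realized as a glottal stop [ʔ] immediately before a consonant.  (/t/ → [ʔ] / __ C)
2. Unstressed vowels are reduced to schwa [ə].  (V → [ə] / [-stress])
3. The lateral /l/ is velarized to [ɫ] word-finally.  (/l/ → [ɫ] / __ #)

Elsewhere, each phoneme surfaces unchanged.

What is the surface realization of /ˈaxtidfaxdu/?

[ˈaxtədfəxdə]

/a/ (word-initial) is in the target of rule 2 but the environment (in an unstressed syllable) is not met → [a].
/x/ — not in any rule's target class → [x].
/t/ (between /x/ and /i/) is in the target of rule 1 but the environment (immediately before a consonant) is not met → [t].
/i/ (between /t/ and /d/) occurs in an unstressed syllable → [ə] by rule 2.
/d/ — not in any rule's target class → [d].
/f/ (between /d/ and /a/): no rule targets it → [f].
/a/ — between /f/ and /x/, in an unstressed syllable — surfaces as [ə] (rule 2).
/x/ stays [x].
/d/ — not in any rule's target class → [d].
Rule 2 applies to /u/ (word-final: in an unstressed syllable) → [ə].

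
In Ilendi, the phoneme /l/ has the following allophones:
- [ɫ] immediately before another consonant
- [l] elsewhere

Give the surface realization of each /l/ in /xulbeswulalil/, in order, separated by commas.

[ɫ], [l], [l], [l]

Occurrence 1 (position 3): immediately before another consonant → [ɫ].
Occurrence 2 (position 9): no conditioning environment matches → elsewhere allophone [l].
Occurrence 3 (position 11): no conditioning environment matches → elsewhere allophone [l].
Occurrence 4 (position 13): no conditioning environment matches → elsewhere allophone [l].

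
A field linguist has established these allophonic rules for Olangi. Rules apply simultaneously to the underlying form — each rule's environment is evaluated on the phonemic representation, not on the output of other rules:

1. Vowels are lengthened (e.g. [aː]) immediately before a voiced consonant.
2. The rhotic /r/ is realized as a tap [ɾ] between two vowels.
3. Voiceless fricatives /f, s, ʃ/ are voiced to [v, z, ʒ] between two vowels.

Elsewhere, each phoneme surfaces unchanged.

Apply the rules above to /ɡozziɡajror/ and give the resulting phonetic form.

/ɡ/ stays [ɡ].
/o/ meets the environment for rule 1 (before a voiced consonant) → [oː].
/z/ (between /o/ and /z/) is unaffected → [z].
/z/ (between /z/ and /i/) is unaffected → [z].
/i/ meets the environment for rule 1 (before a voiced consonant) → [iː].
/ɡ/ stays [ɡ].
/a/ — between /ɡ/ and /j/, before a voiced consonant — surfaces as [aː] (rule 1).
/j/ — not in any rule's target class → [j].
/r/ — between /j/ and /o/; rule 2 does not apply here → [r].
/o/ — between /r/ and /r/, before a voiced consonant — surfaces as [oː] (rule 1).
/r/ (word-final) fails the environment for rule 2, so it stays [r].

[ɡoːzziːɡaːjroːr]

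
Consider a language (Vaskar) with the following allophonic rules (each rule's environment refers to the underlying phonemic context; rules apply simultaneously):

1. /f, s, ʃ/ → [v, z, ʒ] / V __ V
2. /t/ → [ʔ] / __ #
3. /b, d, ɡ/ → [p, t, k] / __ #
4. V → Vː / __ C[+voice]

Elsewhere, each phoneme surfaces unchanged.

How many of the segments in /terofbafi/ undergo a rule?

2

Segments that undergo a rule: /e/ → [eː] (rule 4); /f/ → [v] (rule 1).
All other segments surface unchanged.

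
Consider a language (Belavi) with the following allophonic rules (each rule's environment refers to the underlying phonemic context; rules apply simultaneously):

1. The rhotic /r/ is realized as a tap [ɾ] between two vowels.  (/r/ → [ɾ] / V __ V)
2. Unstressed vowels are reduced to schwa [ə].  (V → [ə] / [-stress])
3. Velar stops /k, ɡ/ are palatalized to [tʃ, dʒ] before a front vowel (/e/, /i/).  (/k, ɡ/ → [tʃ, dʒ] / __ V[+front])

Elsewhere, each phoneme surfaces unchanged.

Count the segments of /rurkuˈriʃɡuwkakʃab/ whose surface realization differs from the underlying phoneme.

Segments that undergo a rule: /u/ → [ə] (rule 2); /u/ → [ə] (rule 2); /r/ → [ɾ] (rule 1); /u/ → [ə] (rule 2); /a/ → [ə] (rule 2); /a/ → [ə] (rule 2).
All other segments surface unchanged.

6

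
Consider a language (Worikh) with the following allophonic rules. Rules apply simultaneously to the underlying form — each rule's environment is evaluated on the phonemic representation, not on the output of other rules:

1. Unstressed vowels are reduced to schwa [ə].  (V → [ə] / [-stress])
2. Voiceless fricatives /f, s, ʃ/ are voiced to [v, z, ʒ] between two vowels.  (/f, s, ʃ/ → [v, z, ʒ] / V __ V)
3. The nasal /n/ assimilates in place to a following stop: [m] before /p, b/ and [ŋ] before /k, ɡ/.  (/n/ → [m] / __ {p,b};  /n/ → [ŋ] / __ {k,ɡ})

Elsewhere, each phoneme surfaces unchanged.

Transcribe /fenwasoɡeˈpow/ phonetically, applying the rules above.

/f/ (word-initial) is in the target of rule 2 but the environment (between two vowels) is not met → [f].
Rule 1 applies to /e/ (between /f/ and /n/: in an unstressed syllable) → [ə].
/n/ (between /e/ and /w/) is in the target of rule 3 but the environment (before a labial or velar stop) is not met → [n].
/w/ (between /n/ and /a/): no rule targets it → [w].
Rule 1 applies to /a/ (between /w/ and /s/: in an unstressed syllable) → [ə].
Rule 2 applies to /s/ (between /a/ and /o/: between two vowels) → [z].
/o/ — between /s/ and /ɡ/, in an unstressed syllable — surfaces as [ə] (rule 1).
/ɡ/ — not in any rule's target class → [ɡ].
/e/ (between /ɡ/ and /p/) occurs in an unstressed syllable → [ə] by rule 1.
/p/ (between /e/ and /o/): no rule targets it → [p].
/o/ — between /p/ and /w/; rule 1 does not apply here → [o].
/w/ (word-final): no rule targets it → [w].

[fənwəzəɡəˈpow]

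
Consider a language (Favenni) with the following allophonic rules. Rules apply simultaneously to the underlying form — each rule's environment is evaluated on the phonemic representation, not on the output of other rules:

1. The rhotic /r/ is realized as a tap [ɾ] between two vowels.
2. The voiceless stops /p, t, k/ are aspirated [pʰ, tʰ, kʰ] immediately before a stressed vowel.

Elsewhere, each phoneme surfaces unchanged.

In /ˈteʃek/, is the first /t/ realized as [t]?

/t/ meets the environment for rule 2 (immediately before a stressed vowel) → [tʰ].
The actual realization is [tʰ], not [t].

No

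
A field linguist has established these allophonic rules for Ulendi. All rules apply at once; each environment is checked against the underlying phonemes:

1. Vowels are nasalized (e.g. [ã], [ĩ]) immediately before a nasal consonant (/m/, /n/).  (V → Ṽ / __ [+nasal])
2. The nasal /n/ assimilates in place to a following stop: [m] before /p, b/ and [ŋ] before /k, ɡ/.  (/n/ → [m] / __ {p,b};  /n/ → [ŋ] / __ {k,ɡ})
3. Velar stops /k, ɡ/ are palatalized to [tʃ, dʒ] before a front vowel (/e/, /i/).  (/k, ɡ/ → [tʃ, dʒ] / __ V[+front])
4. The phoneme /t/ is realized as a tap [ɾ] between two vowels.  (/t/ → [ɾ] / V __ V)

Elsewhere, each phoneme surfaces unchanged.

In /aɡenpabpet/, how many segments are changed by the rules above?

3

Segments that undergo a rule: /ɡ/ → [dʒ] (rule 3); /e/ → [ẽ] (rule 1); /n/ → [m] (rule 2).
All other segments surface unchanged.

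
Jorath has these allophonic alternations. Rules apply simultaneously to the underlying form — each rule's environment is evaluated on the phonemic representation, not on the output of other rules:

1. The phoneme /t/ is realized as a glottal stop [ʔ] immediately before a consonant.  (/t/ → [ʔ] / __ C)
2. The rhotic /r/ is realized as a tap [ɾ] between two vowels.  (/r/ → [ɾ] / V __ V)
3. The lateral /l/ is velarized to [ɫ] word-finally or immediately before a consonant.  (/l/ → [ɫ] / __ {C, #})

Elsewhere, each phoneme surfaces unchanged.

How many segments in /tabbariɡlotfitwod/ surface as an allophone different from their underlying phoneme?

3

Segments that undergo a rule: /r/ → [ɾ] (rule 2); /t/ → [ʔ] (rule 1); /t/ → [ʔ] (rule 1).
All other segments surface unchanged.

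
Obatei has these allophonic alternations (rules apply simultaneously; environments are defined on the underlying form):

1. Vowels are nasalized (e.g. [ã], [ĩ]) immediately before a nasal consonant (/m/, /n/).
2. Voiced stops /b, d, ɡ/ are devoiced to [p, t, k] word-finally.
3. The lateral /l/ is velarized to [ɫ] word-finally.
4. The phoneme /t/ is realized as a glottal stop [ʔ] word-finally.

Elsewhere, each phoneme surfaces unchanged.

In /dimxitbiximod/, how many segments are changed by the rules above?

Segments that undergo a rule: /i/ → [ĩ] (rule 1); /i/ → [ĩ] (rule 1); /d/ → [t] (rule 2).
All other segments surface unchanged.

3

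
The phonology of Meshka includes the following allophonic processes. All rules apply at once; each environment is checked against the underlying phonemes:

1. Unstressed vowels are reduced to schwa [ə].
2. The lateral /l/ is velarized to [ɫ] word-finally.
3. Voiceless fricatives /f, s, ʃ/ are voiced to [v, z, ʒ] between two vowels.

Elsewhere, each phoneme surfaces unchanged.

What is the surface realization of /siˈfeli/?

/s/ (word-initial): rule 3 targets it, but not between two vowels → unchanged [s].
Rule 1 applies to /i/ (between /s/ and /f/: in an unstressed syllable) → [ə].
/f/ (between /i/ and /e/) occurs between two vowels → [v] by rule 3.
/e/ (between /f/ and /l/): rule 1 targets it, but not in an unstressed syllable → unchanged [e].
/l/ (between /e/ and /i/): rule 2 targets it, but not word-finally → unchanged [l].
/i/ meets the environment for rule 1 (in an unstressed syllable) → [ə].

[səˈvelə]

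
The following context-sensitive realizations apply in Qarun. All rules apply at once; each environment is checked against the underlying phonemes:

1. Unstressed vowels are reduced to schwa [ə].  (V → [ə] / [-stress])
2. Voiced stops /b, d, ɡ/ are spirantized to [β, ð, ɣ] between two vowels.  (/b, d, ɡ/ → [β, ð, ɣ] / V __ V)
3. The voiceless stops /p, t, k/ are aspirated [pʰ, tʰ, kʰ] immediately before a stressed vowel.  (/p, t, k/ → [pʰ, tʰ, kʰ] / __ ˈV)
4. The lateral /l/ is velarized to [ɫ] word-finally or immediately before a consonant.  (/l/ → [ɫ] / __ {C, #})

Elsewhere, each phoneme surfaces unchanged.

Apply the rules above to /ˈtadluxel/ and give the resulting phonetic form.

/t/ meets the environment for rule 3 (immediately before a stressed vowel) → [tʰ].
/a/ — between /t/ and /d/; rule 1 does not apply here → [a].
/d/ (between /a/ and /l/) fails the environment for rule 2, so it stays [d].
/l/ (between /d/ and /u/) fails the environment for rule 4, so it stays [l].
/u/ (between /l/ and /x/) occurs in an unstressed syllable → [ə] by rule 1.
/x/ (between /u/ and /e/): no rule targets it → [x].
/e/ meets the environment for rule 1 (in an unstressed syllable) → [ə].
/l/ (word-final) occurs word-finally or immediately before a consonant → [ɫ] by rule 4.

[ˈtʰadləxəɫ]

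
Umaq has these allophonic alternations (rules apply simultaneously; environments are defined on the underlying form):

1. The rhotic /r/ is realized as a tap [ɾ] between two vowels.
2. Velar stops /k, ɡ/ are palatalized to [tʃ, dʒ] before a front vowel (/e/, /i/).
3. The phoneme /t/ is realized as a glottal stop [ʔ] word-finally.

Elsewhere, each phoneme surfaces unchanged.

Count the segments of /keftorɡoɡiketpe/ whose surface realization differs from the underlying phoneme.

Segments that undergo a rule: /k/ → [tʃ] (rule 2); /ɡ/ → [dʒ] (rule 2); /k/ → [tʃ] (rule 2).
All other segments surface unchanged.

3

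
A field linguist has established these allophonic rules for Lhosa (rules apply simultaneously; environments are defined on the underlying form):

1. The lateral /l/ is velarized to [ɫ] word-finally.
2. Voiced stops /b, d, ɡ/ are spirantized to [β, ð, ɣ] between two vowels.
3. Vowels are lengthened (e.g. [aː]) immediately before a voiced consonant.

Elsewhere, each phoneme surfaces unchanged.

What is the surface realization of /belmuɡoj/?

/b/ — word-initial; rule 2 does not apply here → [b].
/e/ (between /b/ and /l/) occurs before a voiced consonant → [eː] by rule 3.
/l/ (between /e/ and /m/) is in the target of rule 1 but the environment (word-finally) is not met → [l].
/m/ — not in any rule's target class → [m].
/u/ — between /m/ and /ɡ/, before a voiced consonant — surfaces as [uː] (rule 3).
/ɡ/ meets the environment for rule 2 (between two vowels) → [ɣ].
/o/ — between /ɡ/ and /j/, before a voiced consonant — surfaces as [oː] (rule 3).
/j/ — not in any rule's target class → [j].

[beːlmuːɣoːj]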